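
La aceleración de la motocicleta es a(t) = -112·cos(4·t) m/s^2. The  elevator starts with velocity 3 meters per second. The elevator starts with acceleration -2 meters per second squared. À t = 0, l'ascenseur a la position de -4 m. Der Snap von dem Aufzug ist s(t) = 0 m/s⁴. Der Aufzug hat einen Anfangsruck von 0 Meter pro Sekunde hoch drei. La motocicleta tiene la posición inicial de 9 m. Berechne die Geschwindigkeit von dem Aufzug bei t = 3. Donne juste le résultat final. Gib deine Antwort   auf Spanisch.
En t = 3, v = -3.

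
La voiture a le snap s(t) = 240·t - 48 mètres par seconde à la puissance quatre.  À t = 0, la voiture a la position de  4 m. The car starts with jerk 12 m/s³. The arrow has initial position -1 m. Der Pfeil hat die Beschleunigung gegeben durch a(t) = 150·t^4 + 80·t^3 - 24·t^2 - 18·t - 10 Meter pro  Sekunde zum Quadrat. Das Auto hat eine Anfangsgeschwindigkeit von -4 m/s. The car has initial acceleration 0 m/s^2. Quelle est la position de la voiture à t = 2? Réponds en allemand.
Wir müssen die Stammfunktion unserer Gleichung für den Snap s(t) = 240·t - 48 4-mal finden. Die Stammfunktion von dem Snap ist der Ruck. Mit j(0) = 12 erhalten wir j(t) = 120·t^2 - 48·t + 12. Das Integral von dem Ruck, mit a(0) = 0, ergibt die Beschleunigung: a(t) = 4·t·(10·t^2 - 6·t + 3). Mit ∫a(t)dt und Anwendung von v(0) = -4, finden wir v(t) = 10·t^4 - 8·t^3 + 6·t^2 - 4. Mit ∫v(t)dt und Anwendung von x(0) = 4, finden wir x(t) = 2·t^5 - 2·t^4 + 2·t^3 - 4·t + 4. Aus der Gleichung für die Position x(t) = 2·t^5 - 2·t^4 + 2·t^3 - 4·t + 4, setzen wir t = 2 ein und erhalten x = 44.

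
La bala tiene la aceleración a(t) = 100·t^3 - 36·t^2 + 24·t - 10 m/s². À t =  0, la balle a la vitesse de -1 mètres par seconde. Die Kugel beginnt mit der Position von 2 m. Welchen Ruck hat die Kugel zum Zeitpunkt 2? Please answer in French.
En partant de l'accélération a(t) = 100·t^3 - 36·t^2 + 24·t - 10, nous prenons 1 dérivée. En prenant d/dt de a(t), nous trouvons j(t) = 300·t^2 - 72·t + 24. De l'équation du jerk j(t) = 300·t^2 - 72·t + 24, nous substituons t = 2 pour obtenir j = 1080.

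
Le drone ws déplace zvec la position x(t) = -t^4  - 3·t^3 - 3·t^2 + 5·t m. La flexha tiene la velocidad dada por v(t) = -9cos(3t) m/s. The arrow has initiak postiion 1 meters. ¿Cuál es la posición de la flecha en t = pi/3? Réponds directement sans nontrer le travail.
La respuesta es 1.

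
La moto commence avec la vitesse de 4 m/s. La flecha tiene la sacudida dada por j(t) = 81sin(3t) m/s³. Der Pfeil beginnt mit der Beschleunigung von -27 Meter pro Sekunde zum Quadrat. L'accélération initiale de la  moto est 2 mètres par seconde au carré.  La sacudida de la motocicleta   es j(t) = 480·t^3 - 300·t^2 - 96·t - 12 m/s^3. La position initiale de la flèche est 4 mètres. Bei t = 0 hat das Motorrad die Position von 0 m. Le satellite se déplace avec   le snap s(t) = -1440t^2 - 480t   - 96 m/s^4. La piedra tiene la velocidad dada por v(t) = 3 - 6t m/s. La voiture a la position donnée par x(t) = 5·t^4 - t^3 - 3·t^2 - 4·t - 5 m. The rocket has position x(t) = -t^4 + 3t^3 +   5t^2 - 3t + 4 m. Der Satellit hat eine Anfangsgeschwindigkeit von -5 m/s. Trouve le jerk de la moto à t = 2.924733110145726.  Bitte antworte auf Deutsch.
Aus der Gleichung für den Ruck j(t) = 480·t^3 - 300·t^2 - 96·t - 12, setzen wir t = 2.924733110145726 ein und erhalten j = 9149.81618207002.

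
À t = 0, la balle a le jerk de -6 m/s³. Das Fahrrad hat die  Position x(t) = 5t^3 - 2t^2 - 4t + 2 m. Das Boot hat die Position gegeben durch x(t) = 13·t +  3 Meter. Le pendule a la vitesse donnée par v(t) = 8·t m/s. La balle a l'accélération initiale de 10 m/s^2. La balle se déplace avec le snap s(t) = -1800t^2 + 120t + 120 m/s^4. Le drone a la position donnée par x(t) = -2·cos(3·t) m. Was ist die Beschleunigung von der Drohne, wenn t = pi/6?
Um dies zu lösen, müssen wir 2 Ableitungen unserer Gleichung für die Position x(t) = -2·cos(3·t) nehmen. Die Ableitung von der Position ergibt die Geschwindigkeit: v(t) = 6·sin(3·t). Die Ableitung von der Geschwindigkeit ergibt die Beschleunigung: a(t) = 18·cos(3·t). Mit a(t) = 18·cos(3·t) und Einsetzen von t = pi/6, finden wir a = 0.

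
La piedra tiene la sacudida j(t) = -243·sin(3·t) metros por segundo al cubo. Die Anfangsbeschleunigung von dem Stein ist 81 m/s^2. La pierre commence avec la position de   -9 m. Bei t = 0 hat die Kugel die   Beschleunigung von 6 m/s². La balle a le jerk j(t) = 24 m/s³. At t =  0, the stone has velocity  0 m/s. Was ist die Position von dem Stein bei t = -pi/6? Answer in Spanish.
Partiendo de la sacudida j(t) = -243·sin(3·t), tomamos 3 antiderivadas. La antiderivada de la sacudida es la aceleración. Usando a(0) = 81, obtenemos a(t) = 81·cos(3·t). La integral de la aceleración, con v(0) = 0, da la velocidad: v(t) = 27·sin(3·t). La integral de la velocidad es la posición. Usando x(0) = -9, obtenemos x(t) = -9·cos(3·t). De la ecuación de la posición x(t) = -9·cos(3·t), sustituimos t = -pi/6 para obtener x = 0.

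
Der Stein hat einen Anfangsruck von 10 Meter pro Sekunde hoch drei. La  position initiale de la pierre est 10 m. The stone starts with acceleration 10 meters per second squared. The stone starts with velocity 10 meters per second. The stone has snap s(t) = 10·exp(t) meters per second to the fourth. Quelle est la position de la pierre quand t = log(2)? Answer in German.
Um dies zu lösen, müssen wir 4 Stammfunktionen unserer Gleichung für den Snap s(t) = 10·exp(t) finden. Mit ∫s(t)dt und Anwendung von j(0) = 10, finden wir j(t) = 10·exp(t). Mit ∫j(t)dt und Anwendung von a(0) = 10, finden wir a(t) = 10·exp(t). Durch Integration von der Beschleunigung und Verwendung der Anfangsbedingung v(0) = 10, erhalten wir v(t) = 10·exp(t). Mit ∫v(t)dt und Anwendung von x(0) = 10, finden wir x(t) = 10·exp(t). Wir haben die Position x(t) = 10·exp(t). Durch Einsetzen von t = log(2): x(log(2)) = 20.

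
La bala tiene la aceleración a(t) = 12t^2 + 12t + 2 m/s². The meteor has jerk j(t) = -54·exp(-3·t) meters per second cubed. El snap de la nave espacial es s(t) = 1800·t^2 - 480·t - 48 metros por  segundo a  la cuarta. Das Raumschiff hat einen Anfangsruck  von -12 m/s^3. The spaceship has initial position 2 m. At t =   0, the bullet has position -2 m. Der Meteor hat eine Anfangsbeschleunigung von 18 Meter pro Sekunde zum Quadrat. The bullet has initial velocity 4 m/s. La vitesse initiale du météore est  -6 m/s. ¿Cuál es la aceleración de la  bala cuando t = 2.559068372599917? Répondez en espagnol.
Tenemos la aceleración a(t) = 12·t^2 + 12·t + 2. Sustituyendo t = 2.559068372599917: a(2.559068372599917) = 111.294791698893.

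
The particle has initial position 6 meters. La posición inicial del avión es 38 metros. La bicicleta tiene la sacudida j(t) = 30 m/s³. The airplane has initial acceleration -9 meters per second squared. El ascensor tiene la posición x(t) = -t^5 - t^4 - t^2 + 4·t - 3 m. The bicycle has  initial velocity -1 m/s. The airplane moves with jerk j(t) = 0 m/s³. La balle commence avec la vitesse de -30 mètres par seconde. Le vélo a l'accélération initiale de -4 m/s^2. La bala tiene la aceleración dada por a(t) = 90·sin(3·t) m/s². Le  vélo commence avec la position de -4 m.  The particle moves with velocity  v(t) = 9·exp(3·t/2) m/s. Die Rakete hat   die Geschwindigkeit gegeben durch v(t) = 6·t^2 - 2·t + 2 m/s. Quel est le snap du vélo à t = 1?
Pour résoudre ceci, nous devons prendre 1 dérivée de notre équation du jerk j(t) = 30. En dérivant le jerk, nous obtenons le snap: s(t) = 0. Nous avons le snap s(t) = 0. En substituant t = 1: s(1) = 0.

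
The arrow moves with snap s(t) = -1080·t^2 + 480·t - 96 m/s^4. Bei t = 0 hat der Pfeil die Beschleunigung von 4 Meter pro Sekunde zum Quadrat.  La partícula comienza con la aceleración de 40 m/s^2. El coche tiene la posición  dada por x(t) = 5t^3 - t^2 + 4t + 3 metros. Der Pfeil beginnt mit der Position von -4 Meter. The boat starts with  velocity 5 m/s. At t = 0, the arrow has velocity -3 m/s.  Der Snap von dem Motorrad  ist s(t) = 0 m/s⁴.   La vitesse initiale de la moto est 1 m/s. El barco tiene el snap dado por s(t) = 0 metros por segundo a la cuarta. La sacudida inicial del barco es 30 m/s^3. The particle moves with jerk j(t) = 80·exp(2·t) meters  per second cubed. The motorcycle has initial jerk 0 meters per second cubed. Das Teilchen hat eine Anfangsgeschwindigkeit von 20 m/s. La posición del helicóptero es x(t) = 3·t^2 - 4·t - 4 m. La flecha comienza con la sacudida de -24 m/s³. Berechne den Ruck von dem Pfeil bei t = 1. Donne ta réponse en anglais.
To solve this, we need to take 1 integral of our snap equation s(t) = -1080·t^2 + 480·t - 96. The integral of snap, with j(0) = -24, gives jerk: j(t) = -360·t^3 + 240·t^2 - 96·t - 24. Using j(t) = -360·t^3 + 240·t^2 - 96·t - 24 and substituting t = 1, we find j = -240.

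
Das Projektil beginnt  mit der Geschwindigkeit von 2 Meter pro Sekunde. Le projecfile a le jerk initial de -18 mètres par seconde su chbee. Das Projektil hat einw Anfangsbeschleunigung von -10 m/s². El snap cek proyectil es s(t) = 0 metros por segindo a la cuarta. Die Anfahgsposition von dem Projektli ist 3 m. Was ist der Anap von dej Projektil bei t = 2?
Wir haben den Snap s(t) = 0. Durch Einsetzen von t = 2: s(2) = 0.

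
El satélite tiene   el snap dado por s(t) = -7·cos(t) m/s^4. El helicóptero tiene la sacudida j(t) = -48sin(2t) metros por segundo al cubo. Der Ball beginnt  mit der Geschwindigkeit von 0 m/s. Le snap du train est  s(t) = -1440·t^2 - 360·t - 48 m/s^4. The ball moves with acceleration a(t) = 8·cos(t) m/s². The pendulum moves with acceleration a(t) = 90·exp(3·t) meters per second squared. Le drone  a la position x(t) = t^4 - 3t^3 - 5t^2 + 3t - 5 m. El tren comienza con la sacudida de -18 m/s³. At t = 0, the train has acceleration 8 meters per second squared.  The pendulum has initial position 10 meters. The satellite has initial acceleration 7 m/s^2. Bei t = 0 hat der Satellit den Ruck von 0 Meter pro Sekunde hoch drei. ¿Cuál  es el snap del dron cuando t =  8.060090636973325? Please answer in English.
To solve this, we need to take 4 derivatives of our position equation x(t) = t^4 - 3·t^3 - 5·t^2 + 3·t - 5. Taking d/dt of x(t), we find v(t) = 4·t^3 - 9·t^2 - 10·t + 3. Differentiating velocity, we get acceleration: a(t) = 12·t^2 - 18·t - 10. Differentiating acceleration, we get jerk: j(t) = 24·t - 18. Differentiating jerk, we get snap: s(t) = 24. We have snap s(t) = 24. Substituting t = 8.060090636973325: s(8.060090636973325) = 24.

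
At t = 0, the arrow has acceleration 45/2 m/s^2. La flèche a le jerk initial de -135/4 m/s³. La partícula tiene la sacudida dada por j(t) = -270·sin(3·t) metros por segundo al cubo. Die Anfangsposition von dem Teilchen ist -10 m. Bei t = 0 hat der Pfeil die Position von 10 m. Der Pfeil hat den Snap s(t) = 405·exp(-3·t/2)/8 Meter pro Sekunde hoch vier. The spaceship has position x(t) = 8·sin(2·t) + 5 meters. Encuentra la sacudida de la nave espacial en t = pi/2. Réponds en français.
Nous devons dériver notre équation de la position x(t) = 8·sin(2·t) + 5 3 fois. En dérivant la position, nous obtenons la vitesse: v(t) = 16·cos(2·t). La dérivée de la vitesse donne l'accélération: a(t) = -32·sin(2·t). En dérivant l'accélération, nous obtenons le jerk: j(t) = -64·cos(2·t). Nous avons le jerk j(t) = -64·cos(2·t). En substituant t = pi/2: j(pi/2) = 64.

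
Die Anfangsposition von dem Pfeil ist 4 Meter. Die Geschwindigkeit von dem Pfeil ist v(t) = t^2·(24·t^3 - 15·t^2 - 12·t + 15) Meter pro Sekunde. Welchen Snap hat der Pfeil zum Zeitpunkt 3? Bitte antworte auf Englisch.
To solve this, we need to take 3 derivatives of our velocity equation v(t) = t^2·(24·t^3 - 15·t^2 - 12·t + 15). Differentiating velocity, we get acceleration: a(t) = t^2·(72·t^2 - 30·t - 12) + 2·t·(24·t^3 - 15·t^2 - 12·t + 15). Differentiating acceleration, we get jerk: j(t) = 48·t^3 + t^2·(144·t - 30) - 30·t^2 + 4·t·(72·t^2 - 30·t - 12) - 24·t + 30. The derivative of jerk gives snap: s(t) = 576·t^2 + 6·t·(144·t - 30) - 180·t - 72. Using s(t) = 576·t^2 + 6·t·(144·t - 30) - 180·t - 72 and substituting t = 3, we find s = 11808.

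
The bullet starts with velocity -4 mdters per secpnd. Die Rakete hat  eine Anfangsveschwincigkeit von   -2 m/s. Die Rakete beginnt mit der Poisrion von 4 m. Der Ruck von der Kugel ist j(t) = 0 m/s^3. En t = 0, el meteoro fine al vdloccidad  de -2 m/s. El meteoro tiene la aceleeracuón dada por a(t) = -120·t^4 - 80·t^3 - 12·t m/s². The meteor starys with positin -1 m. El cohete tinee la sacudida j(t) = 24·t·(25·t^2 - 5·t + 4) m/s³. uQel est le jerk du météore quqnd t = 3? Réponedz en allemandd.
Um dies zu lösen, müssen wir 1 Ableitung unserer Gleichung für die Beschleunigung a(t) = -120·t^4 - 80·t^3 - 12·t nehmen. Die Ableitung von der Beschleunigung ergibt den Ruck: j(t) = -480·t^3 - 240·t^2 - 12. Wir haben den Ruck j(t) = -480·t^3 - 240·t^2 - 12. Durch Einsetzen von t = 3: j(3) = -15132.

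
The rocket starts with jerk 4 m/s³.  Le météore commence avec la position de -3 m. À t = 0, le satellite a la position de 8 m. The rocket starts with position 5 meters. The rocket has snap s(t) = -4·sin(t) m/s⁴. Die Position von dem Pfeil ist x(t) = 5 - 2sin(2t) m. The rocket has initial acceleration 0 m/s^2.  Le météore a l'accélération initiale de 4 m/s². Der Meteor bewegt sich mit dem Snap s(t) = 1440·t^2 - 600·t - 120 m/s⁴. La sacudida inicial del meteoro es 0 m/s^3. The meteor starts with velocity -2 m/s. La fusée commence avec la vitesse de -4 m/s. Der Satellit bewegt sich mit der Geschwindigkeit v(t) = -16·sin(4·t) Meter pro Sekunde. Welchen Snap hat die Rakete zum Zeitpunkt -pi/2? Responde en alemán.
Mit s(t) = -4·sin(t) und Einsetzen von t = -pi/2, finden wir s = 4.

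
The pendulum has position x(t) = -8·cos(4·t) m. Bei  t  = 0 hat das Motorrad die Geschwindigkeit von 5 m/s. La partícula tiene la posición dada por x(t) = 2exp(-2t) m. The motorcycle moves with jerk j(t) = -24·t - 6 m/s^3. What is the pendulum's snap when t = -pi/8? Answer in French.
En partant de la position x(t) = -8·cos(4·t), nous prenons 4 dérivées. La dérivée de la position donne la vitesse: v(t) = 32·sin(4·t). En dérivant la vitesse, nous obtenons l'accélération: a(t) = 128·cos(4·t). La dérivée de l'accélération donne le jerk: j(t) = -512·sin(4·t). En dérivant le jerk, nous obtenons le snap: s(t) = -2048·cos(4·t). De l'équation du snap s(t) = -2048·cos(4·t), nous substituons t = -pi/8 pour obtenir s = 0.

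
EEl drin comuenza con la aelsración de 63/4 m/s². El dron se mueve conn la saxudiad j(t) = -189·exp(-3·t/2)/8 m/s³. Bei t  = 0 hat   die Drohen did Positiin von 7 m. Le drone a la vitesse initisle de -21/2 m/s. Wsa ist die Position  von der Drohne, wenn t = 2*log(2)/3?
Um dies zu lösen, müssen wir 3 Stammfunktionen unserer Gleichung für den Ruck j(t) = -189·exp(-3·t/2)/8 finden. Durch Integration von dem Ruck und Verwendung der Anfangsbedingung a(0) = 63/4, erhalten wir a(t) = 63·exp(-3·t/2)/4. Die Stammfunktion von der Beschleunigung, mit v(0) = -21/2, ergibt die Geschwindigkeit: v(t) = -21·exp(-3·t/2)/2. Durch Integration von der Geschwindigkeit und Verwendung der Anfangsbedingung x(0) = 7, erhalten wir x(t) = 7·exp(-3·t/2). Wir haben die Position x(t) = 7·exp(-3·t/2). Durch Einsetzen von t = 2*log(2)/3: x(2*log(2)/3) = 7/2.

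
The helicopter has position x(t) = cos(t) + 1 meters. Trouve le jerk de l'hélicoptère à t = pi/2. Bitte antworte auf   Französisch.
En partant de la position x(t) = cos(t) + 1, nous prenons 3 dérivées. En prenant d/dt de x(t), nous trouvons v(t) = -sin(t). En dérivant la vitesse, nous obtenons l'accélération: a(t) = -cos(t). La dérivée de l'accélération donne le jerk: j(t) = sin(t). En utilisant j(t) = sin(t) et en substituant t = pi/2, nous trouvons j = 1.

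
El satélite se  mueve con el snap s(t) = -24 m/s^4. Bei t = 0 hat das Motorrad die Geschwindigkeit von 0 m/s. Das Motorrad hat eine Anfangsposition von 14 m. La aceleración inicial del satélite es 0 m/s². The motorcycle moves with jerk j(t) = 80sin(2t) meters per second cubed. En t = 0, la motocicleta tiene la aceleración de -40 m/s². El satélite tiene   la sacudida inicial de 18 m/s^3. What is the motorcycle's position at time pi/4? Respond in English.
We must find the integral of our jerk equation j(t) = 80·sin(2·t) 3 times. Taking ∫j(t)dt and applying a(0) = -40, we find a(t) = -40·cos(2·t). The antiderivative of acceleration, with v(0) = 0, gives velocity: v(t) = -20·sin(2·t). Integrating velocity and using the initial condition x(0) = 14, we get x(t) = 10·cos(2·t) + 4. Using x(t) = 10·cos(2·t) + 4 and substituting t = pi/4, we find x = 4.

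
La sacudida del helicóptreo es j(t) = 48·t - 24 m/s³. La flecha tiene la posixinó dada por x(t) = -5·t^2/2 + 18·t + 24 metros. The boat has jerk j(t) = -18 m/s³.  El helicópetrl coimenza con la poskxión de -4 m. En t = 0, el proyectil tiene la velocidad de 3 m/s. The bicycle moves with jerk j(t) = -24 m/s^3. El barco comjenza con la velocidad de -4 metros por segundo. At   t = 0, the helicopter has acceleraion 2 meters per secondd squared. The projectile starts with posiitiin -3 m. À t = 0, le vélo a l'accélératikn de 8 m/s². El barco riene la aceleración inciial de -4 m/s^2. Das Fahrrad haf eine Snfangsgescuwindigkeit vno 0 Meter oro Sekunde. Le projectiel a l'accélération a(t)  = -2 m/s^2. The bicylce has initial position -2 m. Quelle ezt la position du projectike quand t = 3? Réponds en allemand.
Um dies zu lösen, müssen wir 2 Stammfunktionen unserer Gleichung für die Beschleunigung a(t) = -2 finden. Mit ∫a(t)dt und Anwendung von v(0) = 3, finden wir v(t) = 3 - 2·t. Mit ∫v(t)dt und Anwendung von x(0) = -3, finden wir x(t) = -t^2 + 3·t - 3. Wir haben die Position x(t) = -t^2 + 3·t - 3. Durch Einsetzen von t = 3: x(3) = -3.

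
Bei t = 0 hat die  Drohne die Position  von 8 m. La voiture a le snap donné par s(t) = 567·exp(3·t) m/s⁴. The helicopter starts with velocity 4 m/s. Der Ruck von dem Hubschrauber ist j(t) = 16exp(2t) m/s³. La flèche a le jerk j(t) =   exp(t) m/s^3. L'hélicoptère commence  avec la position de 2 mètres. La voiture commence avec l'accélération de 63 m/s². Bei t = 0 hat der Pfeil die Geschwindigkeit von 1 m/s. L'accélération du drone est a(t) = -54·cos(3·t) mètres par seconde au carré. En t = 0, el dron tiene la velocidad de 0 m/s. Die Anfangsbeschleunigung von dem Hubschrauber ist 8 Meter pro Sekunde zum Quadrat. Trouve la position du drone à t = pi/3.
Nous devons intégrer notre équation de l'accélération a(t) = -54·cos(3·t) 2 fois. En prenant ∫a(t)dt et en appliquant v(0) = 0, nous trouvons v(t) = -18·sin(3·t). En intégrant la vitesse et en utilisant la condition initiale x(0) = 8, nous obtenons x(t) = 6·cos(3·t) + 2. De l'équation de la position x(t) = 6·cos(3·t) + 2, nous substituons t = pi/3 pour obtenir x = -4.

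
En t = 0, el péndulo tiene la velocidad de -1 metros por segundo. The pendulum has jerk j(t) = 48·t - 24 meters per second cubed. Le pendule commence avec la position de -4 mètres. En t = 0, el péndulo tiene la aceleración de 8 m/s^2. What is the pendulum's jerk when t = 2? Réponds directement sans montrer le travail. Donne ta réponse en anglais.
The answer is 72.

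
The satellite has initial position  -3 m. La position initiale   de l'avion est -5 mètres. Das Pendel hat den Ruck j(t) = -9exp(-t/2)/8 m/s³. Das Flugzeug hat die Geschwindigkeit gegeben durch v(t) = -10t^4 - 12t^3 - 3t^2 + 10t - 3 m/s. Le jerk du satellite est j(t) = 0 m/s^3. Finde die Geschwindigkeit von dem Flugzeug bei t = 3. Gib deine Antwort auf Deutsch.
Aus der Gleichung für die Geschwindigkeit v(t) = -10·t^4 - 12·t^3 - 3·t^2 + 10·t - 3, setzen wir t = 3 ein und erhalten v = -1134.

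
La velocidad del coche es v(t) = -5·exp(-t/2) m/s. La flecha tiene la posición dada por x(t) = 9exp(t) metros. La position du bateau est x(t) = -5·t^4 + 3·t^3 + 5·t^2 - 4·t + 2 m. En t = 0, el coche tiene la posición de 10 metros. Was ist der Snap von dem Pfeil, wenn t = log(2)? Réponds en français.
Nous devons dériver notre équation de la position x(t) = 9·exp(t) 4 fois. En prenant d/dt de x(t), nous trouvons v(t) = 9·exp(t). La dérivée de la vitesse donne l'accélération: a(t) = 9·exp(t). En prenant d/dt de a(t), nous trouvons j(t) = 9·exp(t). En prenant d/dt de j(t), nous trouvons s(t) = 9·exp(t). En utilisant s(t) = 9·exp(t) et en substituant t = log(2), nous trouvons s = 18.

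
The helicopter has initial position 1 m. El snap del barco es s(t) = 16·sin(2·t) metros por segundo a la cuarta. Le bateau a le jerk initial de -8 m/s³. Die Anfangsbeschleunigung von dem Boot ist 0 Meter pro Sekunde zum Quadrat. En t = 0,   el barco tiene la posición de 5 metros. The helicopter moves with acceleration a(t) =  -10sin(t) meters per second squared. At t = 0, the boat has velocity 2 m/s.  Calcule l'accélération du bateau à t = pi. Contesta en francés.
Nous devons intégrer notre équation du snap s(t) = 16·sin(2·t) 2 fois. En prenant ∫s(t)dt et en appliquant j(0) = -8, nous trouvons j(t) = -8·cos(2·t). La primitive du jerk, avec a(0) = 0, donne l'accélération: a(t) = -4·sin(2·t). De l'équation de l'accélération a(t) = -4·sin(2·t), nous substituons t = pi pour obtenir a = 0.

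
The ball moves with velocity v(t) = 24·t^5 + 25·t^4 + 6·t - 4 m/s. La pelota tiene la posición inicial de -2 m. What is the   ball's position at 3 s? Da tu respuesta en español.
Debemos encontrar la integral de nuestra ecuación de la velocidad v(t) = 24·t^5 + 25·t^4 + 6·t - 4 1 vez. Tomando ∫v(t)dt y aplicando x(0) = -2, encontramos x(t) = 4·t^6 + 5·t^5 + 3·t^2 - 4·t - 2. Usando x(t) = 4·t^6 + 5·t^5 + 3·t^2 - 4·t - 2 y sustituyendo t = 3, encontramos x = 4144.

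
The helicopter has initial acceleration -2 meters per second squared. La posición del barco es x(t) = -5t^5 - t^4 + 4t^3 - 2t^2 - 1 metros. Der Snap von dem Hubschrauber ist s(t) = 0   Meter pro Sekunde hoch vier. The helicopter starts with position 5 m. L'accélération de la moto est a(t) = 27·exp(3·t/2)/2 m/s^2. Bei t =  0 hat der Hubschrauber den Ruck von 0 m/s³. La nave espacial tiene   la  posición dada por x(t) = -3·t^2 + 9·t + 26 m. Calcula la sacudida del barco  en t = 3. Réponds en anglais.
Starting from position x(t) = -5·t^5 - t^4 + 4·t^3 - 2·t^2 - 1, we take 3 derivatives. Differentiating position, we get velocity: v(t) = -25·t^4 - 4·t^3 + 12·t^2 - 4·t. The derivative of velocity gives acceleration: a(t) = -100·t^3 - 12·t^2 + 24·t - 4. Differentiating acceleration, we get jerk: j(t) = -300·t^2 - 24·t + 24. Using j(t) = -300·t^2 - 24·t + 24 and substituting t = 3, we find j = -2748.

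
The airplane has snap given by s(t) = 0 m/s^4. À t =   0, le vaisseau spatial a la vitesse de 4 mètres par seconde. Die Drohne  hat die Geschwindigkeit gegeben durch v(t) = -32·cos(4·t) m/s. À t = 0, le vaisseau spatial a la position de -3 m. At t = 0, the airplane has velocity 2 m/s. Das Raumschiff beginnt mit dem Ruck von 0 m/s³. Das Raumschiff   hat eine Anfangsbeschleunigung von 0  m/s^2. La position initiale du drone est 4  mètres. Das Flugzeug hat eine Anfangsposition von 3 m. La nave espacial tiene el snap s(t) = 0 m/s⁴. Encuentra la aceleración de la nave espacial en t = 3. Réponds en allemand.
Wir müssen das Integral unserer Gleichung für den Snap s(t) = 0 2-mal finden. Durch Integration von dem Snap und Verwendung der Anfangsbedingung j(0) = 0, erhalten wir j(t) = 0. Durch Integration von dem Ruck und Verwendung der Anfangsbedingung a(0) = 0, erhalten wir a(t) = 0. Wir haben die Beschleunigung a(t) = 0. Durch Einsetzen von t = 3: a(3) = 0.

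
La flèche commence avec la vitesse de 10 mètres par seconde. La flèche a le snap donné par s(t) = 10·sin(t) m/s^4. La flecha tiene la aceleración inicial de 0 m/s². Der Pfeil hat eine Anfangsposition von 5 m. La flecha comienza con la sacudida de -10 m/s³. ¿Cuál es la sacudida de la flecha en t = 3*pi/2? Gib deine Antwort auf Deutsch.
Ausgehend von dem Snap s(t) = 10·sin(t), nehmen wir 1 Stammfunktion. Die Stammfunktion von dem Snap ist der Ruck. Mit j(0) = -10 erhalten wir j(t) = -10·cos(t). Wir haben den Ruck j(t) = -10·cos(t). Durch Einsetzen von t = 3*pi/2: j(3*pi/2) = 0.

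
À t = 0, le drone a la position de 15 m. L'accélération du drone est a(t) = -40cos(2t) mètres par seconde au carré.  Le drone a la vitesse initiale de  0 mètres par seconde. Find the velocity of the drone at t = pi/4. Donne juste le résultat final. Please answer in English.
The velocity at t = pi/4 is v = -20.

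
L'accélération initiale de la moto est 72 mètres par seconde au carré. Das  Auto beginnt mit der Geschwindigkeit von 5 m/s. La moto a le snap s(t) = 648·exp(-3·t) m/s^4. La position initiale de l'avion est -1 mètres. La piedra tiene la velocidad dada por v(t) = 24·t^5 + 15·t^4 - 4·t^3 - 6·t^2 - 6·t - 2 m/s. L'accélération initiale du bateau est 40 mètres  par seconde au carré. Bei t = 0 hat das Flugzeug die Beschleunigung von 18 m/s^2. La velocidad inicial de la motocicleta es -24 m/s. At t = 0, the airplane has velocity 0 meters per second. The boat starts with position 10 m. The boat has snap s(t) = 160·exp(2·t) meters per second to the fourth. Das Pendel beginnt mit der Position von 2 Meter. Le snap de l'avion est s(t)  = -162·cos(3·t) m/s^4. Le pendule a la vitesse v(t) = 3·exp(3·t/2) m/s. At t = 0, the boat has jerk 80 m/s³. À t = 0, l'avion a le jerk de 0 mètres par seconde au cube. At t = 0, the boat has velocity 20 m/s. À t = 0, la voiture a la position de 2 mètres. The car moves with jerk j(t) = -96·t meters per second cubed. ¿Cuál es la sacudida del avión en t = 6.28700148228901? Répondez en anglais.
We need to integrate our snap equation s(t) = -162·cos(3·t) 1 time. Finding the integral of s(t) and using j(0) = 0: j(t) = -54·sin(3·t). From the given jerk equation j(t) = -54·sin(3·t), we substitute t = 6.28700148228901 to get j = -0.618206862921712.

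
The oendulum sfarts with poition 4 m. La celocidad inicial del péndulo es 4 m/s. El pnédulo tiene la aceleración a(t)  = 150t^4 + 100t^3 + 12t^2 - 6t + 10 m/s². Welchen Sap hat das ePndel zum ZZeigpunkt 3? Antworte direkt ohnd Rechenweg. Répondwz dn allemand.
Die Antwort ist 18024.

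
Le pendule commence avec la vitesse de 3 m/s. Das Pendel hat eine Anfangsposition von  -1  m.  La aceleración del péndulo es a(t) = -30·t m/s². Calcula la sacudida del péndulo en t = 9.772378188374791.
Debemos derivar nuestra ecuación de la aceleración a(t) = -30·t 1 vez. Derivando la aceleración, obtenemos la sacudida: j(t) = -30. Usando j(t) = -30 y sustituyendo t = 9.772378188374791, encontramos j = -30.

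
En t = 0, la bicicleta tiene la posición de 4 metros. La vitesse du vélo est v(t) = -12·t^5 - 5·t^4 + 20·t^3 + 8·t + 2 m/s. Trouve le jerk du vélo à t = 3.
En partant de la vitesse v(t) = -12·t^5 - 5·t^4 + 20·t^3 + 8·t + 2, nous prenons 2 dérivées. En prenant d/dt de v(t), nous trouvons a(t) = -60·t^4 - 20·t^3 + 60·t^2 + 8. En prenant d/dt de a(t), nous trouvons j(t) = -240·t^3 - 60·t^2 + 120·t. Nous avons le jerk j(t) = -240·t^3 - 60·t^2 + 120·t. En substituant t = 3: j(3) = -6660.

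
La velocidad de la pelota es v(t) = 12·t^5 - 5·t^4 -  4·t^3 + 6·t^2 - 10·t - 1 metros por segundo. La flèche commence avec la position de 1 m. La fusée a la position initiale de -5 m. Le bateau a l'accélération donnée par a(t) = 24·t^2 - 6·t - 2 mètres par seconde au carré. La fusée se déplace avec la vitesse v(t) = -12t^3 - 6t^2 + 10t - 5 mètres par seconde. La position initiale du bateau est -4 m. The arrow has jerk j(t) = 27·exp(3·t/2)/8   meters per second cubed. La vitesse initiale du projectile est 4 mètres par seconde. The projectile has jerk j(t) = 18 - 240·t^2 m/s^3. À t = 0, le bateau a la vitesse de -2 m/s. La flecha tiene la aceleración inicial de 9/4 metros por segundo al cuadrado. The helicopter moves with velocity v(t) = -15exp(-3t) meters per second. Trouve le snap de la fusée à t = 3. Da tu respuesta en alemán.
Wir müssen unsere Gleichung für die Geschwindigkeit v(t) = -12·t^3 - 6·t^2 + 10·t - 5 3-mal ableiten. Mit d/dt von v(t) finden wir a(t) = -36·t^2 - 12·t + 10. Durch Ableiten von der Beschleunigung erhalten wir den Ruck: j(t) = -72·t - 12. Die Ableitung von dem Ruck ergibt den Snap: s(t) = -72. Mit s(t) = -72 und Einsetzen von t = 3, finden wir s = -72.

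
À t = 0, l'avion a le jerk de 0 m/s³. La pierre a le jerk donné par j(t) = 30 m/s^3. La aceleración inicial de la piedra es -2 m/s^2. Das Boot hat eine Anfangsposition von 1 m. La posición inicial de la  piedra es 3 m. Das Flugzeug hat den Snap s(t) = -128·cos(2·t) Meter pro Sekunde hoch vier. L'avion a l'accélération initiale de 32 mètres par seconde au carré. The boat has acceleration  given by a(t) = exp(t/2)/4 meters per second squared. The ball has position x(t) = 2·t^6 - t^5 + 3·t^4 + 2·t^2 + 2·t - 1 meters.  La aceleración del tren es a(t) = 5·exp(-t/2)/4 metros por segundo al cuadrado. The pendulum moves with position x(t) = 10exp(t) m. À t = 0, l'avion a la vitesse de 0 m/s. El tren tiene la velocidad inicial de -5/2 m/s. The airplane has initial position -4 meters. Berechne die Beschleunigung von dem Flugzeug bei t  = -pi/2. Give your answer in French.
En partant du snap s(t) = -128·cos(2·t), nous prenons 2 intégrales. En intégrant le snap et en utilisant la condition initiale j(0) = 0, nous obtenons j(t) = -64·sin(2·t). En prenant ∫j(t)dt et en appliquant a(0) = 32, nous trouvons a(t) = 32·cos(2·t). En utilisant a(t) = 32·cos(2·t) et en substituant t = -pi/2, nous trouvons a = -32.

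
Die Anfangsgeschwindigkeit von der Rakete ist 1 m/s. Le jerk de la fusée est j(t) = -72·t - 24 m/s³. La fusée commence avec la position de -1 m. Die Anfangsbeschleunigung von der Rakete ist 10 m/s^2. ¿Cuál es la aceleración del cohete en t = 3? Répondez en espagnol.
Necesitamos integrar nuestra ecuación de la sacudida j(t) = -72·t - 24 1 vez. Integrando la sacudida y usando la condición inicial a(0) = 10, obtenemos a(t) = -36·t^2 - 24·t + 10. De la ecuación de la aceleración a(t) = -36·t^2 - 24·t + 10, sustituimos t = 3 para obtener a = -386.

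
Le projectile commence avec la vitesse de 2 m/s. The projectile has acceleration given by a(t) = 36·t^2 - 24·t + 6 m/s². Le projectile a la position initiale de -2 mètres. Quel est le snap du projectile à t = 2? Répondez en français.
Nous devons dériver notre équation de l'accélération a(t) = 36·t^2 - 24·t + 6 2 fois. La dérivée de l'accélération donne le jerk: j(t) = 72·t - 24. En dérivant le jerk, nous obtenons le snap: s(t) = 72. De l'équation du snap s(t) = 72, nous substituons t = 2 pour obtenir s = 72.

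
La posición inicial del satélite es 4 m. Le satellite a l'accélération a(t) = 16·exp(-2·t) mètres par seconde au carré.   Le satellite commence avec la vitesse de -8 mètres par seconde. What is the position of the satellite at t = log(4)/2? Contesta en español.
Para resolver esto, necesitamos tomar 2 antiderivadas de nuestra ecuación de la aceleración a(t) = 16·exp(-2·t). La integral de la aceleración es la velocidad. Usando v(0) = -8, obtenemos v(t) = -8·exp(-2·t). La integral de la velocidad es la posición. Usando x(0) = 4, obtenemos x(t) = 4·exp(-2·t). De la ecuación de la posición x(t) = 4·exp(-2·t), sustituimos t = log(4)/2 para obtener x = 1.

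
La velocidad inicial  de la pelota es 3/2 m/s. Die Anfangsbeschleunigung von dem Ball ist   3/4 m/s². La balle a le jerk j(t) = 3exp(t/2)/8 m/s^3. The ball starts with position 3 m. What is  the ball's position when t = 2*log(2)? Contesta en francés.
Nous devons intégrer notre équation du jerk j(t) = 3·exp(t/2)/8 3 fois. En prenant ∫j(t)dt et en appliquant a(0) = 3/4, nous trouvons a(t) = 3·exp(t/2)/4. L'intégrale de l'accélération, avec v(0) = 3/2, donne la vitesse: v(t) = 3·exp(t/2)/2. La primitive de la vitesse est la position. En utilisant x(0) = 3, nous obtenons x(t) = 3·exp(t/2). Nous avons la position x(t) = 3·exp(t/2). En substituant t = 2*log(2): x(2*log(2)) = 6.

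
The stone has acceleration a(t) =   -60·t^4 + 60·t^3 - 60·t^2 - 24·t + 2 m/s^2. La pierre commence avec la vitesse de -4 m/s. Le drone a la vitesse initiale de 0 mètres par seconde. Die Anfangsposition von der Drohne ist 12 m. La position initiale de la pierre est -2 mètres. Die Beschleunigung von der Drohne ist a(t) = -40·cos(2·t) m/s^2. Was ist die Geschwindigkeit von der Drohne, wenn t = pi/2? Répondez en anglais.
To solve this, we need to take 1 antiderivative of our acceleration equation a(t) = -40·cos(2·t). The integral of acceleration, with v(0) = 0, gives velocity: v(t) = -20·sin(2·t). From the given velocity equation v(t) = -20·sin(2·t), we substitute t = pi/2 to get v = 0.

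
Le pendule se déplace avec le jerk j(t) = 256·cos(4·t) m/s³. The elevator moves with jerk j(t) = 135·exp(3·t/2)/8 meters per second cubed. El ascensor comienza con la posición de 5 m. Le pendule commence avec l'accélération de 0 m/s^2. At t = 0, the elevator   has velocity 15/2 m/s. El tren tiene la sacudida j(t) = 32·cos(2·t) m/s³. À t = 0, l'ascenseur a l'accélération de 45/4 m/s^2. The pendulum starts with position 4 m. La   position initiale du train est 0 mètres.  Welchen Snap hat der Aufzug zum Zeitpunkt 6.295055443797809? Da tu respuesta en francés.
Pour résoudre ceci, nous devons prendre 1 dérivée de notre équation du jerk j(t) = 135·exp(3·t/2)/8. En dérivant le jerk, nous obtenons le snap: s(t) = 405·exp(3·t/2)/16. En utilisant s(t) = 405·exp(3·t/2)/16 et en substituant t = 6.295055443797809, nous trouvons s = 319298.445606873.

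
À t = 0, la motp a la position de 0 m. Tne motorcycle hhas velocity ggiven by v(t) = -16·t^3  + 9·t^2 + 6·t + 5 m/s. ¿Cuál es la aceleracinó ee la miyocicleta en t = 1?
Debemos derivar nuestra ecuación de la velocidad v(t) = -16·t^3 + 9·t^2 + 6·t + 5 1 vez. La derivada de la velocidad da la aceleración: a(t) = -48·t^2 + 18·t + 6. Usando a(t) = -48·t^2 + 18·t + 6 y sustituyendo t = 1, encontramos a = -24.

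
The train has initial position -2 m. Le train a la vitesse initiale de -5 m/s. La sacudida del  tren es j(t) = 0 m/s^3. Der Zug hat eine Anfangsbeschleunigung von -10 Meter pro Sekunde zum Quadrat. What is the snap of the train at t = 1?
We must differentiate our jerk equation j(t) = 0 1 time. The derivative of jerk gives snap: s(t) = 0. From the given snap equation s(t) = 0, we substitute t = 1 to get s = 0.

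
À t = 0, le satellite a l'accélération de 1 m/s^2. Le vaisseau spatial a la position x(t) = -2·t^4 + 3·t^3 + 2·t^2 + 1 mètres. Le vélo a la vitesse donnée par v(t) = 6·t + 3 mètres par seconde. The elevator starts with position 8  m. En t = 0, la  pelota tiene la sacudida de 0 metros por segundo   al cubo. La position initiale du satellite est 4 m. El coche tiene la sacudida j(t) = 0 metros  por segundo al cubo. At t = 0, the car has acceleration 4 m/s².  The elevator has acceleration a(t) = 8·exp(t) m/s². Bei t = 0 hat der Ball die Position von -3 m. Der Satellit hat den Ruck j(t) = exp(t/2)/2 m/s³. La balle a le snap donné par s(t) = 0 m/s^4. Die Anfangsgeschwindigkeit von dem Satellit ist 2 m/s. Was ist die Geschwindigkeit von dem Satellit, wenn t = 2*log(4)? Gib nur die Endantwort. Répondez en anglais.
v(2*log(4)) = 8.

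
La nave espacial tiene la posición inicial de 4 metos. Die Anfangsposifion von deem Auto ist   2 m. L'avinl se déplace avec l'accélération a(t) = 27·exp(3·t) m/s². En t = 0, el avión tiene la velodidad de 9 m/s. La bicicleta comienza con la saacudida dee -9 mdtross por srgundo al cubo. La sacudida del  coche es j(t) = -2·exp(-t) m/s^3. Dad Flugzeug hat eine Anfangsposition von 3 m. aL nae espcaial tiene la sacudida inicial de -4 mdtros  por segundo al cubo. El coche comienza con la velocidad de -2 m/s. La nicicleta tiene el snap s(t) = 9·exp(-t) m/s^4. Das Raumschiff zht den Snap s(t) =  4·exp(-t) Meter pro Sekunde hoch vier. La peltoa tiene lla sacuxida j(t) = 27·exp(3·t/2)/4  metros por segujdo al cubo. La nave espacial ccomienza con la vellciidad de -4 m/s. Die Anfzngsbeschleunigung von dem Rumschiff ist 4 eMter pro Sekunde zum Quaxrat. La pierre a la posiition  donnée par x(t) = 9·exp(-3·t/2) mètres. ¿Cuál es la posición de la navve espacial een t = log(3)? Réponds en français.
Pour résoudre ceci, nous devons prendre 4 intégrales de notre équation du snap s(t) = 4·exp(-t). La primitive du snap est le jerk. En utilisant j(0) = -4, nous obtenons j(t) = -4·exp(-t). L'intégrale du jerk, avec a(0) = 4, donne l'accélération: a(t) = 4·exp(-t). En intégrant l'accélération et en utilisant la condition initiale v(0) = -4, nous obtenons v(t) = -4·exp(-t). La primitive de la vitesse est la position. En utilisant x(0) = 4, nous obtenons x(t) = 4·exp(-t). De l'équation de la position x(t) = 4·exp(-t), nous substituons t = log(3) pour obtenir x = 4/3.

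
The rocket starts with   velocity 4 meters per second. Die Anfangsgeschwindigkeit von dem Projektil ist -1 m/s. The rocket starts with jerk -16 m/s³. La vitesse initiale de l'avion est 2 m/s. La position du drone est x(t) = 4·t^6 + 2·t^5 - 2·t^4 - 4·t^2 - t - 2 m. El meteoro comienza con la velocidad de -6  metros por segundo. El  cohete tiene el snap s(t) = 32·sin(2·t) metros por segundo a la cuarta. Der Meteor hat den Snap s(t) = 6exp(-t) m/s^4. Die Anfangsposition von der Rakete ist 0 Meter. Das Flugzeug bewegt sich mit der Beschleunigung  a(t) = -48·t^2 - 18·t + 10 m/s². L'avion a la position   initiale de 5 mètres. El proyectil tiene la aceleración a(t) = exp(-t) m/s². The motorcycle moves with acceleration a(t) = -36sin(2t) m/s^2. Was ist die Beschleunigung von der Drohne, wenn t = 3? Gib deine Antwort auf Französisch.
Nous devons dériver notre équation de la position x(t) = 4·t^6 + 2·t^5 - 2·t^4 - 4·t^2 - t - 2 2 fois. En dérivant la position, nous obtenons la vitesse: v(t) = 24·t^5 + 10·t^4 - 8·t^3 - 8·t - 1. En prenant d/dt de v(t), nous trouvons a(t) = 120·t^4 + 40·t^3 - 24·t^2 - 8. De l'équation de l'accélération a(t) = 120·t^4 + 40·t^3 - 24·t^2 - 8, nous substituons t = 3 pour obtenir a = 10576.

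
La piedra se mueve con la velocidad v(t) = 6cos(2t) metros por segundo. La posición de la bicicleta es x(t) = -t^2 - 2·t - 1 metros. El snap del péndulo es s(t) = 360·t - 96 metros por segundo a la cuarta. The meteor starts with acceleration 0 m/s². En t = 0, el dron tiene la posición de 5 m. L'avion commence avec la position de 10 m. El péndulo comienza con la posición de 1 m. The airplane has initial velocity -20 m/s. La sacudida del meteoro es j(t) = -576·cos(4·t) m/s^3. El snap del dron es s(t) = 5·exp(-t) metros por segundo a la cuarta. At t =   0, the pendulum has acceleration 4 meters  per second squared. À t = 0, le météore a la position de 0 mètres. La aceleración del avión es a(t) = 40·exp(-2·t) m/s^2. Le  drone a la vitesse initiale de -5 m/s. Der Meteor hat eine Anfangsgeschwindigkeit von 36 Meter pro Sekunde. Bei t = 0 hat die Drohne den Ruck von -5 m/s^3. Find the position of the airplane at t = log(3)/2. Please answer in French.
Nous devons trouver l'intégrale de notre équation de l'accélération a(t) = 40·exp(-2·t) 2 fois. La primitive de l'accélération, avec v(0) = -20, donne la vitesse: v(t) = -20·exp(-2·t). En prenant ∫v(t)dt et en appliquant x(0) = 10, nous trouvons x(t) = 10·exp(-2·t). Nous avons la position x(t) = 10·exp(-2·t). En substituant t = log(3)/2: x(log(3)/2) = 10/3.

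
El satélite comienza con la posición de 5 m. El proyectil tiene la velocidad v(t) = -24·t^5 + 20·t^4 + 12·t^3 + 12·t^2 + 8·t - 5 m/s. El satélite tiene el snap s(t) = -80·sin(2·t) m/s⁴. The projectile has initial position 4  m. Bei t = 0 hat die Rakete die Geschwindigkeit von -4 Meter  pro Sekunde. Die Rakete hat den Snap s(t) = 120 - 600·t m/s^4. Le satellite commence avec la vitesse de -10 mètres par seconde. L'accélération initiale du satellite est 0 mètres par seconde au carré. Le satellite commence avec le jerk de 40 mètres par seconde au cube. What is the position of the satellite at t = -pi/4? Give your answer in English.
We need to integrate our snap equation s(t) = -80·sin(2·t) 4 times. Taking ∫s(t)dt and applying j(0) = 40, we find j(t) = 40·cos(2·t). Integrating jerk and using the initial condition a(0) = 0, we get a(t) = 20·sin(2·t). The integral of acceleration, with v(0) = -10, gives velocity: v(t) = -10·cos(2·t). The integral of velocity, with x(0) = 5, gives position: x(t) = 5 - 5·sin(2·t). From the given position equation x(t) = 5 - 5·sin(2·t), we substitute t = -pi/4 to get x = 10.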